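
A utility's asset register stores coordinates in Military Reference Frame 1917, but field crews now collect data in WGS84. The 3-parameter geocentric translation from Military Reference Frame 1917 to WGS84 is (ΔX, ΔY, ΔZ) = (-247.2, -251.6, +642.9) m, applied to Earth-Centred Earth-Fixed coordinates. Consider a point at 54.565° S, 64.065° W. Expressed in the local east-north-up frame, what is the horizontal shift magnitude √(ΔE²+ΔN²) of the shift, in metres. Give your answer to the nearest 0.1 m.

574.8 m

At φ = -54.565°, λ = -64.065°: sin φ = -0.814774, cos φ = 0.579779, sin λ = -0.899291, cos λ = 0.437351.
ΔE = −sin λ·ΔX + cos λ·ΔY = −(-0.899291)·(-247.2) + (0.437351)·(-251.6) = -332.34 m.
ΔN = −sin φ cos λ·ΔX − sin φ sin λ·ΔY + cos φ·ΔZ = −(-0.814774)(0.437351)(-247.2) − (-0.814774)(-0.899291)(-251.6) + (0.579779)(642.9) = 469.00 m.
Horizontal magnitude = √(ΔE² + ΔN²) = √((-332.34)² + 469.00²) = 574.82 m.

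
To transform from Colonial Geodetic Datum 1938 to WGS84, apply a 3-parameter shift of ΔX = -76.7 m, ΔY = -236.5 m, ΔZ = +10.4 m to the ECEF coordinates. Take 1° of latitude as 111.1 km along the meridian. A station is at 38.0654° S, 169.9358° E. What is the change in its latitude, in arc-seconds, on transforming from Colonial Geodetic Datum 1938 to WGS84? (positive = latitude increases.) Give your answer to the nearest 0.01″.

sin φ = -0.616561, cos φ = 0.787307, sin λ = 0.174752, cos λ = -0.984613.
North component: ΔN = −sin φ cos λ·ΔX − sin φ sin λ·ΔY + cos φ·ΔZ = −(-0.616561)(-0.984613)(-76.7) − (-0.616561)(0.174752)(-236.5) + (0.787307)(10.4) = 29.27 m.
1° of latitude spans 111100 m, so Δφ = 29.27 / 111100 × 3600 = 0.948″.

Δφ = 0.95″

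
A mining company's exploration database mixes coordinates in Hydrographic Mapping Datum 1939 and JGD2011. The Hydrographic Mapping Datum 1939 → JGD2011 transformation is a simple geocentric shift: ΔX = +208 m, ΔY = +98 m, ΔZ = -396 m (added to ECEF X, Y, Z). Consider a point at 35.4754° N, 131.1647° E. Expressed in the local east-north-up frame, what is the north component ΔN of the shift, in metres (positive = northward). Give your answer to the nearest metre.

At φ = 35.4754°, λ = 131.1647°: sin φ = 0.580353, cos φ = 0.814365, sin λ = 0.752821, cos λ = -0.658226.
ΔN = −sin φ cos λ·ΔX − sin φ sin λ·ΔY + cos φ·ΔZ = −(0.580353)(-0.658226)(208) − (0.580353)(0.752821)(98) + (0.814365)(-396) = -285.85 m.

ΔN = -286 m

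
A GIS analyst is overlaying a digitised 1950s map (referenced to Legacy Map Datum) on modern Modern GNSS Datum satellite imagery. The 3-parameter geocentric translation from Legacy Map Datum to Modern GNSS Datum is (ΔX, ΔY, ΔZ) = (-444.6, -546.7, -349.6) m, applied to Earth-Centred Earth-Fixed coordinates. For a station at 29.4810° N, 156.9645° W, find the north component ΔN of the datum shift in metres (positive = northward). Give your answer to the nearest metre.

ΔN = -611 m

At φ = 29.4810°, λ = -156.9645°: sin φ = 0.492135, cos φ = 0.870519, sin λ = -0.391301, cos λ = -0.920263.
ΔN = −sin φ cos λ·ΔX − sin φ sin λ·ΔY + cos φ·ΔZ = −(0.492135)(-0.920263)(-444.6) − (0.492135)(-0.391301)(-546.7) + (0.870519)(-349.6) = -610.97 m.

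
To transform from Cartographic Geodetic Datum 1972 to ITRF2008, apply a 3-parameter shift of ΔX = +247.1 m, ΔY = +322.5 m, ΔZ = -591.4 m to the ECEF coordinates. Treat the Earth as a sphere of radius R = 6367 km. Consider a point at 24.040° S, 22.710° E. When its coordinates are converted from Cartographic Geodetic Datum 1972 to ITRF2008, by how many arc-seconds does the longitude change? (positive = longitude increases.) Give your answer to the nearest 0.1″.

sin φ = -0.407374, cos φ = 0.913261, sin λ = 0.386067, cos λ = 0.922471.
East component: ΔE = −sin λ·ΔX + cos λ·ΔY = −(0.386067)(247.1) + (0.922471)(322.5) = 202.10 m.
1° of latitude spans πR/180 = 111125 m; at latitude φ, 1° of longitude spans that × cos φ = 101486.3 m, so Δλ = 202.10 / 101486.3 × 3600 = 7.169″.

Δλ = 7.2″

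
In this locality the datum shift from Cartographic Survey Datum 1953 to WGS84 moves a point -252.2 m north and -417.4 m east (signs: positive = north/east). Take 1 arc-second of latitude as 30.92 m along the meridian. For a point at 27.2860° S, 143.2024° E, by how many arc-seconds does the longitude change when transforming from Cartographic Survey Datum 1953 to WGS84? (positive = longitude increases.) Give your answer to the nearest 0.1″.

Δλ = -15.2″

At latitude -27.2860°, cos φ = 0.888729.
1″ of longitude at this latitude = 30.92 × cos φ = 27.4795 m, so Δλ = -417.4 / 27.4795 = -15.189″.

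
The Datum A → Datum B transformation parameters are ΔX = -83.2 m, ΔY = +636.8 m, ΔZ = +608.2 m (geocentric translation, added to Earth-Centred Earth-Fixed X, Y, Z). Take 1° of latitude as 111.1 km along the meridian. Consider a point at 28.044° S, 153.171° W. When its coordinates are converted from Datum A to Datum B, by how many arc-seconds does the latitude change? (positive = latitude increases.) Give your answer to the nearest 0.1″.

sin φ = -0.470149, cos φ = 0.882587, sin λ = -0.451329, cos λ = -0.892357.
North component: ΔN = −sin φ cos λ·ΔX − sin φ sin λ·ΔY + cos φ·ΔZ = −(-0.470149)(-0.892357)(-83.2) − (-0.470149)(-0.451329)(636.8) + (0.882587)(608.2) = 436.57 m.
1° of latitude spans 111100 m, so Δφ = 436.57 / 111100 × 3600 = 14.146″.

Δφ = 14.1″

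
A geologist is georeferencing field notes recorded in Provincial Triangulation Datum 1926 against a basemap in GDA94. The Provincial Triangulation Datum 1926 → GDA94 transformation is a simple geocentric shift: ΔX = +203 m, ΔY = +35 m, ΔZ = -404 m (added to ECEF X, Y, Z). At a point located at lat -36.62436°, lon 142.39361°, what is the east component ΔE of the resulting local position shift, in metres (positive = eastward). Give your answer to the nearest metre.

The local east axis at (φ, λ) is (−sin λ, cos λ, 0), so ΔE = −sin(142.39361°)·203 + cos(142.39361°)·35 = -151.61 m.

ΔE = -152 m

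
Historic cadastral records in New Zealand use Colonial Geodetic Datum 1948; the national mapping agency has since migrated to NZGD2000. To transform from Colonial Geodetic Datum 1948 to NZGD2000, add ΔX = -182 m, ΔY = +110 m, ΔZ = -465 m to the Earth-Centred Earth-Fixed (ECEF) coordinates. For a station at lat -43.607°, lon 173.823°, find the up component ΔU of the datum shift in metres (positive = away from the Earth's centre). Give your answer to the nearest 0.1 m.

At φ = -43.607°, λ = 173.823°: sin φ = -0.689708, cos φ = 0.724088, sin λ = 0.107600, cos λ = -0.994194.
ΔU = cos φ cos λ·ΔX + cos φ sin λ·ΔY + sin φ·ΔZ = (0.724088)(-0.994194)(-182) + (0.724088)(0.107600)(110) + (-0.689708)(-465) = 460.30 m.

ΔU = 460.3 m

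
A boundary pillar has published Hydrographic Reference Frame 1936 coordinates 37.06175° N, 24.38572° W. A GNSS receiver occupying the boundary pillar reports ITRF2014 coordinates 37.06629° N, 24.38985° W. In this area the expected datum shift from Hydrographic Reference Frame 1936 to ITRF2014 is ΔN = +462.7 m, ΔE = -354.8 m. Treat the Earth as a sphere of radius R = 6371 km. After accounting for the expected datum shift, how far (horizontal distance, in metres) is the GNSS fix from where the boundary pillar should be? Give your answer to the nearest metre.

44 m

Observed coordinate differences: Δφ = +0.00454°, Δλ = -0.00413°.
Converting to metres (1° lat = 111195 m, cos φ = 0.797986): observed ΔN = 504.8 m, observed ΔE = -366.5 m.
Subtracting the expected shift leaves a residual of 504.8 − (462.7) = 42.1 m north and -366.5 − (-354.8) = -11.7 m east.
Residual distance = √(42.1² + (-11.7)²) = 43.7 m.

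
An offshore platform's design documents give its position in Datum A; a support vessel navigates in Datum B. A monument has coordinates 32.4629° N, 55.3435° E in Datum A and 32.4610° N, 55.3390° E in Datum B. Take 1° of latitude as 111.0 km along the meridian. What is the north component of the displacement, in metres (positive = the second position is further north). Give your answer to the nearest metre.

ΔN = -211 m

Δφ = 32.4610° − 32.4629° = -0.0019°; Δλ = 55.3390° − 55.3435° = -0.0045°.
ΔN = Δφ × 111000 = -210.9 m; ΔE = Δλ × 111000 × cos(32.4629°) = -0.0045 × 111000 × 0.843739 = -421.4 m.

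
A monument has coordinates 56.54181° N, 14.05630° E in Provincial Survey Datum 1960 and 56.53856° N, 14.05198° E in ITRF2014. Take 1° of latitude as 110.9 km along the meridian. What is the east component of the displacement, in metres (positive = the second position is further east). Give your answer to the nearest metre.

Δφ = 56.53856° − 56.54181° = -0.00325°; Δλ = 14.05198° − 14.05630° = -0.00432°.
ΔN = Δφ × 110900 = -360.4 m; ΔE = Δλ × 110900 × cos(56.54181°) = -0.00432 × 110900 × 0.551328 = -264.1 m.

ΔE = -264 m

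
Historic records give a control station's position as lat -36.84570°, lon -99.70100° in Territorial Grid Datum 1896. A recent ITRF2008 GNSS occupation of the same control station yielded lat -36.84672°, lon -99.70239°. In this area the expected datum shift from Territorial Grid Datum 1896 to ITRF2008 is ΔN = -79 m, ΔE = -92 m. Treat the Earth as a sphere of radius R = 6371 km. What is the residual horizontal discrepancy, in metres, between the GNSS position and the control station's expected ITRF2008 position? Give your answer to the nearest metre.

47 m

Observed coordinate differences: Δφ = -0.00102°, Δλ = -0.00139°.
Converting to metres (1° lat = 111195 m, cos φ = 0.800253): observed ΔN = -113.4 m, observed ΔE = -123.7 m.
Subtracting the expected shift leaves a residual of -113.4 − (-79) = -34.4 m north and -123.7 − (-92) = -31.7 m east.
Residual distance = √((-34.4)² + (-31.7)²) = 46.8 m.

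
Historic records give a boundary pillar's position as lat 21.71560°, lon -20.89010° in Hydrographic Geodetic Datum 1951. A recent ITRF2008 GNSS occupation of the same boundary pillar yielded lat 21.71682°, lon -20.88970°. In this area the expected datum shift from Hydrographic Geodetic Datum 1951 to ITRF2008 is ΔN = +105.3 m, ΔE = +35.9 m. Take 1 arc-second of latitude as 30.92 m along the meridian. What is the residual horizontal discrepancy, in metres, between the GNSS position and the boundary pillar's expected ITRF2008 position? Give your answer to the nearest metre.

31 m

Observed coordinate differences: Δφ = +0.00122°, Δλ = +0.00040°.
Converting to metres (1° lat = 111312 m, cos φ = 0.929032): observed ΔN = 135.8 m, observed ΔE = 41.4 m.
Subtracting the expected shift leaves a residual of 135.8 − (105.3) = 30.5 m north and 41.4 − (35.9) = 5.5 m east.
Residual distance = √(30.5² + 5.5²) = 31.0 m.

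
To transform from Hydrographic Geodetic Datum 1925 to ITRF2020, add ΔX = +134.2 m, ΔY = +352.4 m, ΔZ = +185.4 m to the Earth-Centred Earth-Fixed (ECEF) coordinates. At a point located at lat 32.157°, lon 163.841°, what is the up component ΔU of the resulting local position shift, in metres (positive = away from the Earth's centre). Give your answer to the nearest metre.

ΔU = 73 m

At φ = 32.157°, λ = 163.841°: sin φ = 0.532241, cos φ = 0.846593, sin λ = 0.278304, cos λ = -0.960493.
ΔU = cos φ cos λ·ΔX + cos φ sin λ·ΔY + sin φ·ΔZ = (0.846593)(-0.960493)(134.2) + (0.846593)(0.278304)(352.4) + (0.532241)(185.4) = 72.58 m.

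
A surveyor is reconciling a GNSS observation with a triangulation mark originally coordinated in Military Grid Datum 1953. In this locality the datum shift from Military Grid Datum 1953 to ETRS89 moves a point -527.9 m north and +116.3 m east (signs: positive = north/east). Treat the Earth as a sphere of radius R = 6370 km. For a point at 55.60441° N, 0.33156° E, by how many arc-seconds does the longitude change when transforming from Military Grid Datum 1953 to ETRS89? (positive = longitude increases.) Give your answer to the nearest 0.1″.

At latitude 55.60441°, cos φ = 0.564903.
One radian of longitude at latitude φ spans R cos φ, so Δλ = ΔE / (R cos φ) = 116.3 / (6370000 × 0.564903) = 3.2320e-05 rad = 6.666″.

Δλ = 6.7″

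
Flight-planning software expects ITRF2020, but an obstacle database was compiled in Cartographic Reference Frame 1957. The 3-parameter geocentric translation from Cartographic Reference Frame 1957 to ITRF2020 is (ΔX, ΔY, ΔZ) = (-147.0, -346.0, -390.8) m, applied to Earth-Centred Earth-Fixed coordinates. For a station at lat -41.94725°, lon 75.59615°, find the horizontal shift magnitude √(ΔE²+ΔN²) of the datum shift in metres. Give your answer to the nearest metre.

542 m

The local east axis at (φ, λ) is (−sin λ, cos λ, 0), so ΔE = −sin(75.59615°)·(-147.0) + cos(75.59615°)·(-346.0) = 56.31 m.
The local north axis is (−sin φ cos λ, −sin φ sin λ, cos φ), giving ΔN = -24.443 − 224.012 − 290.662 = -539.12 m.
Horizontal magnitude = √(ΔE² + ΔN²) = √(56.31² + (-539.12)²) = 542.05 m.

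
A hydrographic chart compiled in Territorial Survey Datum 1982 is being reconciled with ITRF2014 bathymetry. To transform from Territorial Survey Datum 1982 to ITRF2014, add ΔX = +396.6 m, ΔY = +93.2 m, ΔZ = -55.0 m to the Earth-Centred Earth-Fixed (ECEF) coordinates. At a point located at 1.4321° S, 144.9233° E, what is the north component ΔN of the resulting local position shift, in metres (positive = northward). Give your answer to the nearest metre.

The local north axis is (−sin φ cos λ, −sin φ sin λ, cos φ), giving ΔN = -8.112 + 1.339 − 54.983 = -61.76 m.

ΔN = -62 m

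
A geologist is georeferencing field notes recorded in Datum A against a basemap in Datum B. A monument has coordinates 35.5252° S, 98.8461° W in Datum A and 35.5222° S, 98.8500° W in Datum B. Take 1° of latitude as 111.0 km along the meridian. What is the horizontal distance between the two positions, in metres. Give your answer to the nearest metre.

Δφ = -35.5222° − -35.5252° = +0.0030°; Δλ = -98.8500° − -98.8461° = -0.0039°.
ΔN = Δφ × 111000 = 333.0 m; ΔE = Δλ × 111000 × cos(-35.5252°) = -0.0039 × 111000 × 0.813860 = -352.3 m.
Distance = √(ΔE² + ΔN²) = √((-352.3)² + 333.0²) = 484.8 m.

485 m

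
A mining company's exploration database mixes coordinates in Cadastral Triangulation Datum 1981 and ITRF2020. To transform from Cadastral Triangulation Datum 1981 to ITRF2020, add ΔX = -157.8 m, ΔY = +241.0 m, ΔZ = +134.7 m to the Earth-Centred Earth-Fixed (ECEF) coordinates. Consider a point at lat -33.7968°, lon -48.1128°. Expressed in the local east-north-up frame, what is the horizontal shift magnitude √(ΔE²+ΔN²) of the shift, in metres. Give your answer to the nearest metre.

64 m

At φ = -33.7968°, λ = -48.1128°: sin φ = -0.556249, cos φ = 0.831016, sin λ = -0.744461, cos λ = 0.667666.
ΔE = −sin λ·ΔX + cos λ·ΔY = −(-0.744461)·(-157.8) + (0.667666)·(241.0) = 43.43 m.
ΔN = −sin φ cos λ·ΔX − sin φ sin λ·ΔY + cos φ·ΔZ = −(-0.556249)(0.667666)(-157.8) − (-0.556249)(-0.744461)(241.0) + (0.831016)(134.7) = -46.47 m.
Horizontal magnitude = √(ΔE² + ΔN²) = √(43.43² + (-46.47)²) = 63.60 m.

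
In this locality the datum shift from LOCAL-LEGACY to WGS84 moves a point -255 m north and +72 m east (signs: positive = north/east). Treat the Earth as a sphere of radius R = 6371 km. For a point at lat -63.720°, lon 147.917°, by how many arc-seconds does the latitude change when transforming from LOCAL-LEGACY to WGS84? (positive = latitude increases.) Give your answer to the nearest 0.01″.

On a sphere of radius R, 1 rad of latitude = R, so Δφ = ΔN / R = -255.0 / 6371000 = -4.0025e-05 rad = -8.256″.

Δφ = -8.26″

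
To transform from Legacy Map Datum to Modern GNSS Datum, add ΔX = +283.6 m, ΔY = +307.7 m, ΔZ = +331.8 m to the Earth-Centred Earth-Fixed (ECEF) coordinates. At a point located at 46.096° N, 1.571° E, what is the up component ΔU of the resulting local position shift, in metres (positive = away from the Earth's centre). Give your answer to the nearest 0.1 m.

ΔU = 441.5 m

The local up (radial) axis is (cos φ cos λ, cos φ sin λ, sin φ), giving ΔU = 196.589 + 5.850 + 239.063 = 441.50 m.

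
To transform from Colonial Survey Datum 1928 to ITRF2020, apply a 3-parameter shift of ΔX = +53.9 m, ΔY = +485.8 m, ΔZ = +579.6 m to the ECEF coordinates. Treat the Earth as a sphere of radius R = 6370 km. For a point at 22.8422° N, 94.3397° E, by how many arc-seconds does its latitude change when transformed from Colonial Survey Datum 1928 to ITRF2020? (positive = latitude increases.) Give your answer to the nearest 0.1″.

Δφ = 11.3″

sin φ = 0.388194, cos φ = 0.921577, sin λ = 0.997133, cos λ = -0.075670.
North component: ΔN = −sin φ cos λ·ΔX − sin φ sin λ·ΔY + cos φ·ΔZ = −(0.388194)(-0.075670)(53.9) − (0.388194)(0.997133)(485.8) + (0.921577)(579.6) = 347.69 m.
1° of latitude spans πR/180 = 111177 m, so Δφ = 347.69 / 111177 × 3600 = 11.258″.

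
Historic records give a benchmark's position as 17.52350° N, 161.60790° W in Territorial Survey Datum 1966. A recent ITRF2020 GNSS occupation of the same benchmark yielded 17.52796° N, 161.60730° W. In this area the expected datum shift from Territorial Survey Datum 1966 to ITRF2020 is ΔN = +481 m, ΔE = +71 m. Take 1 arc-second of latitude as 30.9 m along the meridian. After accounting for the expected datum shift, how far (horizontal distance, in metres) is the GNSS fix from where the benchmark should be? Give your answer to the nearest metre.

Observed coordinate differences: Δφ = +0.00446°, Δλ = +0.00060°.
Converting to metres (1° lat = 111240 m, cos φ = 0.953594): observed ΔN = 496.1 m, observed ΔE = 63.6 m.
Subtracting the expected shift leaves a residual of 496.1 − (481) = 15.1 m north and 63.6 − (71) = -7.4 m east.
Residual distance = √(15.1² + (-7.4)²) = 16.8 m.

17 m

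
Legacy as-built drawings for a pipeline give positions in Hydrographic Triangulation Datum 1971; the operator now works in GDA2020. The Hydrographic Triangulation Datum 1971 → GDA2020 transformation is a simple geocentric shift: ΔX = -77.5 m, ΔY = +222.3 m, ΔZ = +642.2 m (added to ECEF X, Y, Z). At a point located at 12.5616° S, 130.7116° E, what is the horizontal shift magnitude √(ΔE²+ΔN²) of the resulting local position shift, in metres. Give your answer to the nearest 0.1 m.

680.0 m

The local east axis at (φ, λ) is (−sin λ, cos λ, 0), so ΔE = −sin(130.7116°)·(-77.5) + cos(130.7116°)·222.3 = -86.25 m.
The local north axis is (−sin φ cos λ, −sin φ sin λ, cos φ), giving ΔN = 10.994 + 36.648 + 626.827 = 674.47 m.
Horizontal magnitude = √(ΔE² + ΔN²) = √((-86.25)² + 674.47²) = 679.96 m.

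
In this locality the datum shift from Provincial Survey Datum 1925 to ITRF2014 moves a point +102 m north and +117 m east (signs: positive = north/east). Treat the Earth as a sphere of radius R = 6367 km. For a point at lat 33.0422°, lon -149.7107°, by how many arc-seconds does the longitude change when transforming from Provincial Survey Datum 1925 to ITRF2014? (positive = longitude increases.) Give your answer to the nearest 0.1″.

Δλ = 4.5″

At latitude 33.0422°, cos φ = 0.838269.
One radian of longitude at latitude φ spans R cos φ, so Δλ = ΔE / (R cos φ) = 117.0 / (6367000 × 0.838269) = 2.1921e-05 rad = 4.522″.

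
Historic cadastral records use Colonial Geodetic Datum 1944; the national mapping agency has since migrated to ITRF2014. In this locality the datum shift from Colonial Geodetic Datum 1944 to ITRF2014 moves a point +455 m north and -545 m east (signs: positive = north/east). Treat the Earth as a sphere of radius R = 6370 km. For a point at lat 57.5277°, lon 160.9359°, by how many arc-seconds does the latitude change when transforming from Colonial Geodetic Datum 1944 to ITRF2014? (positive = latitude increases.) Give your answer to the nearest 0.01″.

On a sphere of radius R, 1 rad of latitude = R, so Δφ = ΔN / R = 455.0 / 6370000 = 7.1429e-05 rad = 14.733″.

Δφ = 14.73″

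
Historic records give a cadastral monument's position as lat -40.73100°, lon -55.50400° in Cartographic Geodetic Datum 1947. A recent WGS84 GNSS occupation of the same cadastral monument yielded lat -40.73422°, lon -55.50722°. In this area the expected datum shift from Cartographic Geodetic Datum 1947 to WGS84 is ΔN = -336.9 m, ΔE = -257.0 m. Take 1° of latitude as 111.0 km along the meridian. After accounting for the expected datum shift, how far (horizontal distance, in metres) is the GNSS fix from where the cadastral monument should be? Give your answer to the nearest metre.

25 m

Observed coordinate differences: Δφ = -0.00322°, Δλ = -0.00322°.
Converting to metres (1° lat = 111000 m, cos φ = 0.757781): observed ΔN = -357.4 m, observed ΔE = -270.8 m.
Subtracting the expected shift leaves a residual of -357.4 − (-336.9) = -20.5 m north and -270.8 − (-257.0) = -13.8 m east.
Residual distance = √((-20.5)² + (-13.8)²) = 24.8 m.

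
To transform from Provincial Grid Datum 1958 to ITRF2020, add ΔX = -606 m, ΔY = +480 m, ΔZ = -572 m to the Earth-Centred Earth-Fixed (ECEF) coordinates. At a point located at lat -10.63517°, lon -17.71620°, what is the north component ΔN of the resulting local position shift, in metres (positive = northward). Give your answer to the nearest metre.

ΔN = -696 m

At φ = -10.63517°, λ = -17.71620°: sin φ = -0.184555, cos φ = 0.982822, sin λ = -0.304302, cos λ = 0.952575.
ΔN = −sin φ cos λ·ΔX − sin φ sin λ·ΔY + cos φ·ΔZ = −(-0.184555)(0.952575)(-606) − (-0.184555)(-0.304302)(480) + (0.982822)(-572) = -695.67 m.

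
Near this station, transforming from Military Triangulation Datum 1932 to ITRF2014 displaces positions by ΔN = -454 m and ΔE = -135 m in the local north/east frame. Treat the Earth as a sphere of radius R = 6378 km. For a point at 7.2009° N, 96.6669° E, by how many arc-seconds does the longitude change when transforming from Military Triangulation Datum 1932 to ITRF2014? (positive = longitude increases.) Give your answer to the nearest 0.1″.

Δλ = -4.4″

At latitude 7.2009°, cos φ = 0.992113.
One radian of longitude at latitude φ spans R cos φ, so Δλ = ΔE / (R cos φ) = -135.0 / (6378000 × 0.992113) = -2.1335e-05 rad = -4.401″.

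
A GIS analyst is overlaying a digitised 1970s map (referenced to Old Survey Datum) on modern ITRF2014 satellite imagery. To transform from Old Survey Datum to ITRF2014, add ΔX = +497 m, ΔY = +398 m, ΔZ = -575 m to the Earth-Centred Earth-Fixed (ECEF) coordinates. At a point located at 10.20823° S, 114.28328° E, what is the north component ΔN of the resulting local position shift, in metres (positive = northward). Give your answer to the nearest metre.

ΔN = -538 m

The local north axis is (−sin φ cos λ, −sin φ sin λ, cos φ), giving ΔN = -36.223 + 64.295 − 565.898 = -537.83 m.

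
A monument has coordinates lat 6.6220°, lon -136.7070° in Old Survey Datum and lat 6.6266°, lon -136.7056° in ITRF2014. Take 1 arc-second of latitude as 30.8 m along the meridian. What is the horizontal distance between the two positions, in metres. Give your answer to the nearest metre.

533 m

Δφ = 6.6266° − 6.6220° = +0.0046°; Δλ = -136.7056° − -136.7070° = +0.0014°.
1° of latitude = 3600 × 30.80 = 110880 m.
ΔN = Δφ × 110880 = 510.0 m; ΔE = Δλ × 110880 × cos(6.6220°) = +0.0014 × 110880 × 0.993329 = 154.2 m.
Distance = √(ΔE² + ΔN²) = √(154.2² + 510.0²) = 532.8 m.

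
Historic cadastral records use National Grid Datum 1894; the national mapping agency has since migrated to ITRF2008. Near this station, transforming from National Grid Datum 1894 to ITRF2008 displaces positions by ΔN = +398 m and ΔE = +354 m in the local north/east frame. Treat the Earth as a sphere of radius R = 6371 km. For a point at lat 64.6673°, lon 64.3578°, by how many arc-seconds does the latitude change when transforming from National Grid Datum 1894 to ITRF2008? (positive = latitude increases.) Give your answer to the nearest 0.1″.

On a sphere of radius R, 1 rad of latitude = R, so Δφ = ΔN / R = 398.0 / 6371000 = 6.2471e-05 rad = 12.885″.

Δφ = 12.9″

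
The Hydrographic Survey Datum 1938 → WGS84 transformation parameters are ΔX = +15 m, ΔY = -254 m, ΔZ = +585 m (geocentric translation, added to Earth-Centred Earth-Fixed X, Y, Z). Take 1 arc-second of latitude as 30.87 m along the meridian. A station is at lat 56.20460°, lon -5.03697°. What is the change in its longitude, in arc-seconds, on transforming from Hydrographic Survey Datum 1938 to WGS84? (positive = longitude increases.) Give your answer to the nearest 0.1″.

sin φ = 0.831029, cos φ = 0.556229, sin λ = -0.087799, cos λ = 0.996138.
East component: ΔE = −sin λ·ΔX + cos λ·ΔY = −(-0.087799)(15) + (0.996138)(-254) = -251.70 m.
1° of latitude spans 3600 × 30.87 = 111132 m; at latitude φ, 1° of longitude spans that × cos φ = 61814.8 m, so Δλ = -251.70 / 61814.8 × 3600 = -14.659″.

Δλ = -14.7″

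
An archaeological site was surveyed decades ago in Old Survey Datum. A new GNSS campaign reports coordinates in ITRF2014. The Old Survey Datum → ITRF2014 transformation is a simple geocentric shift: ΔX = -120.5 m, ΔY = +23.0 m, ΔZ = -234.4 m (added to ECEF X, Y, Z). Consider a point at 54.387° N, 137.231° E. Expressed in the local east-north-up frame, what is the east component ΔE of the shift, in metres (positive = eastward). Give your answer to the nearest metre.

At φ = 54.387°, λ = 137.231°: sin φ = 0.812969, cos φ = 0.582307, sin λ = 0.679044, cos λ = -0.734097.
ΔE = −sin λ·ΔX + cos λ·ΔY = −(0.679044)·(-120.5) + (-0.734097)·(23.0) = 64.94 m.

ΔE = 65 m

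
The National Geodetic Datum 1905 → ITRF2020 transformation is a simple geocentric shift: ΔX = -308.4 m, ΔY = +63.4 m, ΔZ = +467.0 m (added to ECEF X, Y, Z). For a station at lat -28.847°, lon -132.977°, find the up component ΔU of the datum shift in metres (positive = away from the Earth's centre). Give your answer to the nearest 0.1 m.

ΔU = -81.8 m

The local up (radial) axis is (cos φ cos λ, cos φ sin λ, sin φ), giving ΔU = 184.150 − 40.629 − 225.315 = -81.79 m.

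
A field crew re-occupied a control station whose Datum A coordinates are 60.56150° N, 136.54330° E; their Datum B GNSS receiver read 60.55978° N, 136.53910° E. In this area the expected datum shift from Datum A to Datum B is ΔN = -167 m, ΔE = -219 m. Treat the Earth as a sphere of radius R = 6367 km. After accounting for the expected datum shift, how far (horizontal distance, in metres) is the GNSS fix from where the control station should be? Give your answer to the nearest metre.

26 m

Observed coordinate differences: Δφ = -0.00172°, Δλ = -0.00420°.
Converting to metres (1° lat = 111125 m, cos φ = 0.491489): observed ΔN = -191.1 m, observed ΔE = -229.4 m.
Subtracting the expected shift leaves a residual of -191.1 − (-167) = -24.1 m north and -229.4 − (-219) = -10.4 m east.
Residual distance = √((-24.1)² + (-10.4)²) = 26.3 m.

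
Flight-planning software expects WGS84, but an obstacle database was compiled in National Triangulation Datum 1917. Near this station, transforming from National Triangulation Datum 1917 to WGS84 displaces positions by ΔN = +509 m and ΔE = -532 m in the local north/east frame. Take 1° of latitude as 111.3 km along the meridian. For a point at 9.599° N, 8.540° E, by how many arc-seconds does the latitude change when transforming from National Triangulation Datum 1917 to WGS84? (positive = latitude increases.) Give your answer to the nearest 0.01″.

Δφ = 16.46″

1° of latitude = 111.3 km, so Δφ = 509.0 / 111300 = 0.0045732° = 16.464″.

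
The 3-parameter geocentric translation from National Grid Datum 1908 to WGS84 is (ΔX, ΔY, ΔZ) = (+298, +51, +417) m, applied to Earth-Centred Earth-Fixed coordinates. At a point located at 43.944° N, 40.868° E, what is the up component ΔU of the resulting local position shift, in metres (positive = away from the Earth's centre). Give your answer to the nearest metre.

ΔU = 476 m

At φ = 43.944°, λ = 40.868°: sin φ = 0.693955, cos φ = 0.720018, sin λ = 0.654319, cos λ = 0.756219.
ΔU = cos φ cos λ·ΔX + cos φ sin λ·ΔY + sin φ·ΔZ = (0.720018)(0.756219)(298) + (0.720018)(0.654319)(51) + (0.693955)(417) = 475.66 m.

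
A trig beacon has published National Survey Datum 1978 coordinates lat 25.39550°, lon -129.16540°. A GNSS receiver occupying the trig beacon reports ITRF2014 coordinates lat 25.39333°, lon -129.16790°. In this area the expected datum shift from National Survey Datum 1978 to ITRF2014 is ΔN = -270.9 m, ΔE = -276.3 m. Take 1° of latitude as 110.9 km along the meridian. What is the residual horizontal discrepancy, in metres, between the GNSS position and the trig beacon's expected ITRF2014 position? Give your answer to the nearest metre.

Observed coordinate differences: Δφ = -0.00217°, Δλ = -0.00250°.
Converting to metres (1° lat = 110900 m, cos φ = 0.903369): observed ΔN = -240.7 m, observed ΔE = -250.5 m.
Subtracting the expected shift leaves a residual of -240.7 − (-270.9) = 30.2 m north and -250.5 − (-276.3) = 25.8 m east.
Residual distance = √(30.2² + 25.8²) = 39.8 m.

40 m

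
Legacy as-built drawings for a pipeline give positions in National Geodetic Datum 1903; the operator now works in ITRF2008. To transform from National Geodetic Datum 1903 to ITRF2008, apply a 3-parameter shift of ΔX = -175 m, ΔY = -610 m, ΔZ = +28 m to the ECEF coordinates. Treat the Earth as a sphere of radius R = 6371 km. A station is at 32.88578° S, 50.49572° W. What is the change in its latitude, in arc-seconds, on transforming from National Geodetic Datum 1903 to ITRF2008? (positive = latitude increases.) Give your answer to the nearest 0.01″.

sin φ = -0.542966, cos φ = 0.839755, sin λ = -0.771577, cos λ = 0.636136.
North component: ΔN = −sin φ cos λ·ΔX − sin φ sin λ·ΔY + cos φ·ΔZ = −(-0.542966)(0.636136)(-175) − (-0.542966)(-0.771577)(-610) + (0.839755)(28) = 218.62 m.
1° of latitude spans πR/180 = 111195 m, so Δφ = 218.62 / 111195 × 3600 = 7.078″.

Δφ = 7.08″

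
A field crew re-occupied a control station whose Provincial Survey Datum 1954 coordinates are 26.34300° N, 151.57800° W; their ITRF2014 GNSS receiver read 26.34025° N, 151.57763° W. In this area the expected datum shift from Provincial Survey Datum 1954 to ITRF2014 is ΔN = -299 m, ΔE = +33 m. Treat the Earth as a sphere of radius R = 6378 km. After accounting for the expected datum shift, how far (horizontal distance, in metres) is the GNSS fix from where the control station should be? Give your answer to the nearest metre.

Observed coordinate differences: Δφ = -0.00275°, Δλ = +0.00037°.
Converting to metres (1° lat = 111317 m, cos φ = 0.896154): observed ΔN = -306.1 m, observed ΔE = 36.9 m.
Subtracting the expected shift leaves a residual of -306.1 − (-299) = -7.1 m north and 36.9 − (33) = 3.9 m east.
Residual distance = √((-7.1)² + 3.9²) = 8.1 m.

8 m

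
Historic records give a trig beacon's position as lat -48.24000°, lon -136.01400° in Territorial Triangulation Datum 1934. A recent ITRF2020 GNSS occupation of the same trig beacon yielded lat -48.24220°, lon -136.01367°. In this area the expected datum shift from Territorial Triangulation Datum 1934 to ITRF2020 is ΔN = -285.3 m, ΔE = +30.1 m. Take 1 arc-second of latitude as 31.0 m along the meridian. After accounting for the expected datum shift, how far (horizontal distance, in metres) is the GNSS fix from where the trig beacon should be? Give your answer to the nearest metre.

Observed coordinate differences: Δφ = -0.00220°, Δλ = +0.00033°.
Converting to metres (1° lat = 111600 m, cos φ = 0.666012): observed ΔN = -245.5 m, observed ΔE = 24.5 m.
Subtracting the expected shift leaves a residual of -245.5 − (-285.3) = 39.8 m north and 24.5 − (30.1) = -5.6 m east.
Residual distance = √(39.8² + (-5.6)²) = 40.2 m.

40 m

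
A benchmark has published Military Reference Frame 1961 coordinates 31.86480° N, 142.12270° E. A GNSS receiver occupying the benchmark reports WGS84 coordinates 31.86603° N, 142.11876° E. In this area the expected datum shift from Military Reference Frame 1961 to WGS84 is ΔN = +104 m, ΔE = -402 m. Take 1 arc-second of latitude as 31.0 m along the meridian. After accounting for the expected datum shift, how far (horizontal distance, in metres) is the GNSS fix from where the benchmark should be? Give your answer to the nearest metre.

Observed coordinate differences: Δφ = +0.00123°, Δλ = -0.00394°.
Converting to metres (1° lat = 111600 m, cos φ = 0.849296): observed ΔN = 137.3 m, observed ΔE = -373.4 m.
Subtracting the expected shift leaves a residual of 137.3 − (104) = 33.3 m north and -373.4 − (-402) = 28.6 m east.
Residual distance = √(33.3² + 28.6²) = 43.8 m.

44 m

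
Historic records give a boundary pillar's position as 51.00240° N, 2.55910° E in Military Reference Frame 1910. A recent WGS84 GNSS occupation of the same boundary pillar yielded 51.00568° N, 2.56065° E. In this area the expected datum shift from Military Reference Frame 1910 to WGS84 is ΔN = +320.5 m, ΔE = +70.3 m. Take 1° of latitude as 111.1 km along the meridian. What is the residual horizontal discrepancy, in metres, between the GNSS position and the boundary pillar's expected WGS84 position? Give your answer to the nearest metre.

Observed coordinate differences: Δφ = +0.00328°, Δλ = +0.00155°.
Converting to metres (1° lat = 111100 m, cos φ = 0.629288): observed ΔN = 364.4 m, observed ΔE = 108.4 m.
Subtracting the expected shift leaves a residual of 364.4 − (320.5) = 43.9 m north and 108.4 − (70.3) = 38.1 m east.
Residual distance = √(43.9² + 38.1²) = 58.1 m.

58 m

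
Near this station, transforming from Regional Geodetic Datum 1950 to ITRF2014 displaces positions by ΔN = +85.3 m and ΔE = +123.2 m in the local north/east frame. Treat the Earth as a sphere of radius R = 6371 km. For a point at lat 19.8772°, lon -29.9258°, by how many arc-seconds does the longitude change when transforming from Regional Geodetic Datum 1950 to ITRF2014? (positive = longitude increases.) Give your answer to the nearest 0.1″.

Δλ = 4.2″

At latitude 19.8772°, cos φ = 0.940424.
One radian of longitude at latitude φ spans R cos φ, so Δλ = ΔE / (R cos φ) = 123.2 / (6371000 × 0.940424) = 2.0563e-05 rad = 4.241″.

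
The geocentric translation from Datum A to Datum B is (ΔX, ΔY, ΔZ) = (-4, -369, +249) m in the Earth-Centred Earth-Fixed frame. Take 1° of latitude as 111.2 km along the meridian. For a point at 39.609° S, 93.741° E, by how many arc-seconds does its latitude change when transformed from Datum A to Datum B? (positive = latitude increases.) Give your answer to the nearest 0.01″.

Δφ = -1.38″

sin φ = -0.637545, cos φ = 0.770413, sin λ = 0.997869, cos λ = -0.065246.
North component: ΔN = −sin φ cos λ·ΔX − sin φ sin λ·ΔY + cos φ·ΔZ = −(-0.637545)(-0.065246)(-4) − (-0.637545)(0.997869)(-369) + (0.770413)(249) = -42.75 m.
1° of latitude spans 111200 m, so Δφ = -42.75 / 111200 × 3600 = -1.384″.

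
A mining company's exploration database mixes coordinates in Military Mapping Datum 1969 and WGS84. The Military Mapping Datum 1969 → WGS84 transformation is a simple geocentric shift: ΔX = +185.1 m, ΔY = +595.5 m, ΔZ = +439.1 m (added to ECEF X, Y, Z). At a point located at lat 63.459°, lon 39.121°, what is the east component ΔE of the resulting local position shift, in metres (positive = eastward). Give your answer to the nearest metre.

ΔE = 345 m

At φ = 63.459°, λ = 39.121°: sin φ = 0.894615, cos φ = 0.446838, sin λ = 0.630960, cos λ = 0.775815.
ΔE = −sin λ·ΔX + cos λ·ΔY = −(0.630960)·(185.1) + (0.775815)·(595.5) = 345.21 m.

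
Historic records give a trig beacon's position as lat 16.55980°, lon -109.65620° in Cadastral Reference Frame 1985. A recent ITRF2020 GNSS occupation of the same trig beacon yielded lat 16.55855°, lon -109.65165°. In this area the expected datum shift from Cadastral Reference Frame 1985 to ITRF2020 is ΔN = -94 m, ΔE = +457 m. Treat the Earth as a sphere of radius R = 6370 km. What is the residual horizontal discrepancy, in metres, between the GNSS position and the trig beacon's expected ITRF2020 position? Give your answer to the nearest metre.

53 m

Observed coordinate differences: Δφ = -0.00125°, Δλ = +0.00455°.
Converting to metres (1° lat = 111177 m, cos φ = 0.958523): observed ΔN = -139.0 m, observed ΔE = 484.9 m.
Subtracting the expected shift leaves a residual of -139.0 − (-94) = -45.0 m north and 484.9 − (457) = 27.9 m east.
Residual distance = √((-45.0)² + 27.9²) = 52.9 m.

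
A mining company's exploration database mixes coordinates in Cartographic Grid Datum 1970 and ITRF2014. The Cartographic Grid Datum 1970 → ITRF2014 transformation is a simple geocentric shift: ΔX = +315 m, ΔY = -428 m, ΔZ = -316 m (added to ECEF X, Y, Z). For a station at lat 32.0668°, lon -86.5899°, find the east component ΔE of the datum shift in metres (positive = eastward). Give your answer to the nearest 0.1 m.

At φ = 32.0668°, λ = -86.5899°: sin φ = 0.530908, cos φ = 0.847430, sin λ = -0.998229, cos λ = 0.059482.
ΔE = −sin λ·ΔX + cos λ·ΔY = −(-0.998229)·(315) + (0.059482)·(-428) = 288.98 m.

ΔE = 289.0 m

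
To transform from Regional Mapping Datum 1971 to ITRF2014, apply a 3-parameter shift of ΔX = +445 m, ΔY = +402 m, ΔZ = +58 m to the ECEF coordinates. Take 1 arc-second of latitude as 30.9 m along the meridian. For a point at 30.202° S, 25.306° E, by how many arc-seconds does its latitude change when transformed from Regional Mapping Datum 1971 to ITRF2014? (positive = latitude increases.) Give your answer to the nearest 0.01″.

sin φ = -0.503050, cos φ = 0.864257, sin λ = 0.427453, cos λ = 0.904038.
North component: ΔN = −sin φ cos λ·ΔX − sin φ sin λ·ΔY + cos φ·ΔZ = −(-0.503050)(0.904038)(445) − (-0.503050)(0.427453)(402) + (0.864257)(58) = 338.94 m.
1° of latitude spans 3600 × 30.90 = 111240 m, so Δφ = 338.94 / 111240 × 3600 = 10.969″.

Δφ = 10.97″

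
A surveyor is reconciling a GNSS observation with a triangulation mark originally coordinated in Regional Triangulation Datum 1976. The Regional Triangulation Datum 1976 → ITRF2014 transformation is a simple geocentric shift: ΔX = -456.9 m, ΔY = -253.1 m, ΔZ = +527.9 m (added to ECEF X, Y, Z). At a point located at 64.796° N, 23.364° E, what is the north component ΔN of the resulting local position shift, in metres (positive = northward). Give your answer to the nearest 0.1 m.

At φ = 64.796°, λ = 23.364°: sin φ = 0.904797, cos φ = 0.425842, sin λ = 0.396571, cos λ = 0.918004.
ΔN = −sin φ cos λ·ΔX − sin φ sin λ·ΔY + cos φ·ΔZ = −(0.904797)(0.918004)(-456.9) − (0.904797)(0.396571)(-253.1) + (0.425842)(527.9) = 695.12 m.

ΔN = 695.1 m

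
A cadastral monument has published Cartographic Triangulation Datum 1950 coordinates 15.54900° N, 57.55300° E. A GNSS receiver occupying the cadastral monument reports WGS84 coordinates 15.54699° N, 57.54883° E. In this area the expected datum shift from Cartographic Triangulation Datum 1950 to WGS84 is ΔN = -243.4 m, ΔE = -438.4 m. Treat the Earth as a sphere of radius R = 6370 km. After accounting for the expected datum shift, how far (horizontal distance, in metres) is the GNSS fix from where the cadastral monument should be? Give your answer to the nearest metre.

22 m

Observed coordinate differences: Δφ = -0.00201°, Δλ = -0.00417°.
Converting to metres (1° lat = 111177 m, cos φ = 0.963402): observed ΔN = -223.5 m, observed ΔE = -446.6 m.
Subtracting the expected shift leaves a residual of -223.5 − (-243.4) = 19.9 m north and -446.6 − (-438.4) = -8.2 m east.
Residual distance = √(19.9² + (-8.2)²) = 21.6 m.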